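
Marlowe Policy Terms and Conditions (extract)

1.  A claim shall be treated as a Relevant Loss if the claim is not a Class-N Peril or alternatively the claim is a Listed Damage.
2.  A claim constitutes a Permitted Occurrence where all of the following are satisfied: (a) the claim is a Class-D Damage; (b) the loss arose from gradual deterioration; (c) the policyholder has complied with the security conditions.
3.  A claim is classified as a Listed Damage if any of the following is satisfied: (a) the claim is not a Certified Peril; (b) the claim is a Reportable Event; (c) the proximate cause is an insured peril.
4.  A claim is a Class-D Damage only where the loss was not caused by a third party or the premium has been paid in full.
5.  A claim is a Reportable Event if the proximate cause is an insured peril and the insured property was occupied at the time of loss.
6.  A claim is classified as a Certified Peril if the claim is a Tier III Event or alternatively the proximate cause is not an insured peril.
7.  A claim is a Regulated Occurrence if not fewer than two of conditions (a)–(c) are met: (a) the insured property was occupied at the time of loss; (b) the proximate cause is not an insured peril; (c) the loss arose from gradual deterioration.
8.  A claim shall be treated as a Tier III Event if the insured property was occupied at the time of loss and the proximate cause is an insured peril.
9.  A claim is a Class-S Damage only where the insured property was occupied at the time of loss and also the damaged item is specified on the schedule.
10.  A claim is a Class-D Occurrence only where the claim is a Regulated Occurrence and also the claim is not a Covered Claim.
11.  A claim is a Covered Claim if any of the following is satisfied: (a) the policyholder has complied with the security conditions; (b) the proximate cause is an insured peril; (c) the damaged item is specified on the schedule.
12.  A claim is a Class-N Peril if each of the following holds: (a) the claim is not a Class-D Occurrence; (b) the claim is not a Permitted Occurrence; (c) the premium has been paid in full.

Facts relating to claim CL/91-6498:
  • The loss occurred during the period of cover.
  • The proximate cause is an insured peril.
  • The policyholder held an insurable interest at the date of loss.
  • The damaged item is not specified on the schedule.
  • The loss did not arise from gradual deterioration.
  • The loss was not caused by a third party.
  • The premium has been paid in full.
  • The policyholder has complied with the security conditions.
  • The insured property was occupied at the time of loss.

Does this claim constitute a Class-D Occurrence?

paragraph 7 — Regulated Occurrence: the insured property was occupied at the time of loss? yes; the proximate cause is not an insured peril? no; the loss arose from gradual deterioration? no — 1 of 3 hold (need ≥2) → not satisfied.
paragraph 11 — Covered Claim: [the policyholder has complied with the security conditions? yes] OR [the proximate cause is an insured peril? yes] OR [the damaged item is specified on the schedule? no] → satisfied.
paragraph 10 — Class-D Occurrence: [Regulated Occurrence (paragraph 7)? no] AND [not a Covered Claim (paragraph 11)? no] → not satisfied.

No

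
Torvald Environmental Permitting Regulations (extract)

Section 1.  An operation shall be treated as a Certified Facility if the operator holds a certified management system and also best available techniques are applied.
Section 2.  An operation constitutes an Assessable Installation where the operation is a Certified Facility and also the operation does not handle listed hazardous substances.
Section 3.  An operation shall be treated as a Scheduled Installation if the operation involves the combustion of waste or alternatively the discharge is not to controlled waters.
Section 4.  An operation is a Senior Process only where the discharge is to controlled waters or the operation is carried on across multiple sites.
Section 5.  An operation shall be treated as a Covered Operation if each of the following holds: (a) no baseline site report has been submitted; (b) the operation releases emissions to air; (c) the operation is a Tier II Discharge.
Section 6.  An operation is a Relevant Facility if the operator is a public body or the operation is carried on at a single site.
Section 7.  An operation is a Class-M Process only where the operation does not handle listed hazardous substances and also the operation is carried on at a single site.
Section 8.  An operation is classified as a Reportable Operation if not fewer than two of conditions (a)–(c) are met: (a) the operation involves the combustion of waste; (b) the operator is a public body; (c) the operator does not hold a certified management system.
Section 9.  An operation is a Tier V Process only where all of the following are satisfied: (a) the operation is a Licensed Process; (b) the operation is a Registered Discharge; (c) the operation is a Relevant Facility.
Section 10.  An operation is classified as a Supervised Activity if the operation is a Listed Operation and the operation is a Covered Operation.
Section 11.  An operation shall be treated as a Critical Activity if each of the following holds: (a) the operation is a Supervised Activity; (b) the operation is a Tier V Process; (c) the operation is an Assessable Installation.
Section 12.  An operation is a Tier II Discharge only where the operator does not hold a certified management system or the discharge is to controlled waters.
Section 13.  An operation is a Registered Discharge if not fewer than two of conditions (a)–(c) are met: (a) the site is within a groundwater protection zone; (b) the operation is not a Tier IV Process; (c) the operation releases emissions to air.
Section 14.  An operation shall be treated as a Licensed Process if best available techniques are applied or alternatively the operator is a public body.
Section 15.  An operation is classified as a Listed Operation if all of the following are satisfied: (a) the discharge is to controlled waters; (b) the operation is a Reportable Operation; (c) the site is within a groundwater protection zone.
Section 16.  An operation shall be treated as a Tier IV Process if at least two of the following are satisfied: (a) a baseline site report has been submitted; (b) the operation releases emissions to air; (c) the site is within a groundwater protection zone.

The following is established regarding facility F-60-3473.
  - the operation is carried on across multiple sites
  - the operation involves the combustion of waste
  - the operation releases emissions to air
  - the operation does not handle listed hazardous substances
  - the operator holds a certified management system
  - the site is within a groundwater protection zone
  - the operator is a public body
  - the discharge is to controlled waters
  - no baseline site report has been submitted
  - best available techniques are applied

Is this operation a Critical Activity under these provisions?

Yes

section 8 — Reportable Operation: the operation involves the combustion of waste? yes; the operator is a public body? yes; the operator does not hold a certified management system? no — 2 of 3 hold (need ≥2) → satisfied.
section 15 — Listed Operation: [the discharge is to controlled waters? yes] AND [Reportable Operation (section 8)? yes] AND [the site is within a groundwater protection zone? yes] → satisfied.
section 12 — Tier II Discharge: [the operator does not hold a certified management system? no] OR [the discharge is to controlled waters? yes] → satisfied.
section 5 — Covered Operation: [no baseline site report has been submitted? yes] AND [the operation releases emissions to air? yes] AND [Tier II Discharge (section 12)? yes] → satisfied.
section 10 — Supervised Activity: [Listed Operation (section 15)? yes] AND [Covered Operation (section 5)? yes] → satisfied.
section 14 — Licensed Process: [best available techniques are applied? yes] OR [the operator is a public body? yes] → satisfied.
section 16 — Tier IV Process: a baseline site report has been submitted? no; the operation releases emissions to air? yes; the site is within a groundwater protection zone? yes — 2 of 3 hold (need ≥2) → satisfied.
section 13 — Registered Discharge: the site is within a groundwater protection zone? yes; not a Tier IV Process (section 16)? no; the operation releases emissions to air? yes — 2 of 3 hold (need ≥2) → satisfied.
section 6 — Relevant Facility: [the operator is a public body? yes] OR [the operation is carried on at a single site? no] → satisfied.
section 9 — Tier V Process: [Licensed Process (section 14)? yes] AND [Registered Discharge (section 13)? yes] AND [Relevant Facility (section 6)? yes] → satisfied.
section 1 — Certified Facility: [the operator holds a certified management system? yes] AND [best available techniques are applied? yes] → satisfied.
section 2 — Assessable Installation: [Certified Facility (section 1)? yes] AND [the operation does not handle listed hazardous substances? yes] → satisfied.
section 11 — Critical Activity: [Supervised Activity (section 10)? yes] AND [Tier V Process (section 9)? yes] AND [Assessable Installation (section 2)? yes] → satisfied.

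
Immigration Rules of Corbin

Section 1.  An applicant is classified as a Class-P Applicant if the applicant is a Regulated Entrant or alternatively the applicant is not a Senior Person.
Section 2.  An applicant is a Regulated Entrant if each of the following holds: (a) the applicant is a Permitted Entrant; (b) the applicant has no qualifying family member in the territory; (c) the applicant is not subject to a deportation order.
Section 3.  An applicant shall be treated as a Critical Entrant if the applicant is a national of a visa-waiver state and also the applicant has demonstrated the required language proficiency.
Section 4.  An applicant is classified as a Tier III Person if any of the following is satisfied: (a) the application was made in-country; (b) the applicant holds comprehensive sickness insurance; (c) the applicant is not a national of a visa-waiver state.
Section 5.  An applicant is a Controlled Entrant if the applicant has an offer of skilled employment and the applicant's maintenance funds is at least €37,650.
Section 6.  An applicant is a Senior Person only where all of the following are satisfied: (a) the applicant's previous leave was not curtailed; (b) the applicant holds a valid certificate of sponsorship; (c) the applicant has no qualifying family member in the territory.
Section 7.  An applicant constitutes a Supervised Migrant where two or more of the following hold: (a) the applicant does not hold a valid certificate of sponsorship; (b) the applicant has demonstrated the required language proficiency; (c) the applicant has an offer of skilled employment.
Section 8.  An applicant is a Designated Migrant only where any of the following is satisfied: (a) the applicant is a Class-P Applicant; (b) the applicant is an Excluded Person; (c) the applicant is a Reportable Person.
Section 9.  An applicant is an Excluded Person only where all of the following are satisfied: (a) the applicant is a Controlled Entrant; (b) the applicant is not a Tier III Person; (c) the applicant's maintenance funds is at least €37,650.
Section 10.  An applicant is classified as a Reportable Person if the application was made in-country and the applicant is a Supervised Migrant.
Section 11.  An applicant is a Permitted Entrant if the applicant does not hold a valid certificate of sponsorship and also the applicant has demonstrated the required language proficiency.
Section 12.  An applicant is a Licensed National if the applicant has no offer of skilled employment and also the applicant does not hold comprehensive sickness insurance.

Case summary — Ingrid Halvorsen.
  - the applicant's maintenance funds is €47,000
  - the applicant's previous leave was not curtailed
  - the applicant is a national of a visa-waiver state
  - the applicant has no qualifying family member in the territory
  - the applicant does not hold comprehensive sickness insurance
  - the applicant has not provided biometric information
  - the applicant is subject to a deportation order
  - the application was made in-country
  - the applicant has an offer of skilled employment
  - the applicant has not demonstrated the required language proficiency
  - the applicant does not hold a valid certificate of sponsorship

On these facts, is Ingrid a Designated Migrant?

section 11 — Permitted Entrant: [the applicant does not hold a valid certificate of sponsorship? yes] AND [the applicant has demonstrated the required language proficiency? no] → not satisfied.
section 2 — Regulated Entrant: [Permitted Entrant (section 11)? no] AND [the applicant has no qualifying family member in the territory? yes] AND [the applicant is not subject to a deportation order? no] → not satisfied.
section 6 — Senior Person: [the applicant's previous leave was not curtailed? yes] AND [the applicant holds a valid certificate of sponsorship? no] AND [the applicant has no qualifying family member in the territory? yes] → not satisfied.
section 1 — Class-P Applicant: [Regulated Entrant (section 2)? no] OR [not a Senior Person (section 6)? yes] → satisfied.
section 5 — Controlled Entrant: [the applicant has an offer of skilled employment? yes] AND [applicant's maintenance funds: €47,000 ≥ €37,650? yes] → satisfied.
section 4 — Tier III Person: [the application was made in-country? yes] OR [the applicant holds comprehensive sickness insurance? no] OR [the applicant is not a national of a visa-waiver state? no] → satisfied.
section 9 — Excluded Person: [Controlled Entrant (section 5)? yes] AND [not a Tier III Person (section 4)? no] AND [applicant's maintenance funds: €47,000 ≥ €37,650? yes] → not satisfied.
section 7 — Supervised Migrant: the applicant does not hold a valid certificate of sponsorship? yes; the applicant has demonstrated the required language proficiency? no; the applicant has an offer of skilled employment? yes — 2 of 3 hold (need ≥2) → satisfied.
section 10 — Reportable Person: [the application was made in-country? yes] AND [Supervised Migrant (section 7)? yes] → satisfied.
section 8 — Designated Migrant: [Class-P Applicant (section 1)? yes] OR [Excluded Person (section 9)? no] OR [Reportable Person (section 10)? yes] → satisfied.

Yes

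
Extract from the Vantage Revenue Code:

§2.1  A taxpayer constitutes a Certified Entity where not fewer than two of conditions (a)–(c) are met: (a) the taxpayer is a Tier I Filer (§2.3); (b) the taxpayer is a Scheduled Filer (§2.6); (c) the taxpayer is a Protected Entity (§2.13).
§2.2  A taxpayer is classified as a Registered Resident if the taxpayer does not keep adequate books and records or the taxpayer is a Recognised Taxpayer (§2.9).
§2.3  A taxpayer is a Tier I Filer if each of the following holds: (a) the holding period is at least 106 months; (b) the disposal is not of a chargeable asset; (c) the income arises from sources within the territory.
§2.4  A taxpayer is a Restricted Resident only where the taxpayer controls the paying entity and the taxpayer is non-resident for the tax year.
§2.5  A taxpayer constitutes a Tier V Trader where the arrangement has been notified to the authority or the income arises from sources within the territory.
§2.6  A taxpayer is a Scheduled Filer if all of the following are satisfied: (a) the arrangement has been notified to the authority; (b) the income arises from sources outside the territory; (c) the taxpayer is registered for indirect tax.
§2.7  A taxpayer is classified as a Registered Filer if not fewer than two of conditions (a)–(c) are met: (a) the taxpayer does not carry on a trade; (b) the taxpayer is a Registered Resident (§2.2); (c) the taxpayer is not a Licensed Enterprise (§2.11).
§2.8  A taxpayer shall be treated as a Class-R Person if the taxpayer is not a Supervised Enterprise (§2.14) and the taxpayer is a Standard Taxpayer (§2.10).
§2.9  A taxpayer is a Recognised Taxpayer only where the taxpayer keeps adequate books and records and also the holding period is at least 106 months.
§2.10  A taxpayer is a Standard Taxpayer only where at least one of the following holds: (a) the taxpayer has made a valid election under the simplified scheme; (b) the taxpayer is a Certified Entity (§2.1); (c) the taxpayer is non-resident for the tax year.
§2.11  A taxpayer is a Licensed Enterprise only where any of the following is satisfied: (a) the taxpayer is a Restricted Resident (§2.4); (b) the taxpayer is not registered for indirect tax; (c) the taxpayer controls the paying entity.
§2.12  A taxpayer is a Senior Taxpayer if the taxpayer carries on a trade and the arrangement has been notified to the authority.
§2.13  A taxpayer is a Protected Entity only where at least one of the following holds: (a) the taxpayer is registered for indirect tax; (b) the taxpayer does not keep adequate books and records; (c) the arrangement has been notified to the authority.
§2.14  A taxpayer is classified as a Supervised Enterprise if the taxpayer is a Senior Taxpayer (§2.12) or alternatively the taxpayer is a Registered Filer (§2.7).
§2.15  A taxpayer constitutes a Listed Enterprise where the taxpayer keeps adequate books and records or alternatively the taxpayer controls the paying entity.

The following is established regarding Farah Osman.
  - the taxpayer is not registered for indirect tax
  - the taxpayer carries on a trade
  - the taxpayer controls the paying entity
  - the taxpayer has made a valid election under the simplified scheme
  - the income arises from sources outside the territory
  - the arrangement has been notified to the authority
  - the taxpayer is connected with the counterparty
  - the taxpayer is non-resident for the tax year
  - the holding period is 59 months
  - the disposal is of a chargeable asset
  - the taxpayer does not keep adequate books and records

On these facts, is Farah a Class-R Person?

§2.12 — Senior Taxpayer: [the taxpayer carries on a trade? yes] AND [the arrangement has been notified to the authority? yes] → satisfied.
§2.9 — Recognised Taxpayer: [the taxpayer keeps adequate books and records? no] AND [holding period: 59 months ≥ 106 months? no] → not satisfied.
§2.2 — Registered Resident: [the taxpayer does not keep adequate books and records? yes] OR [Recognised Taxpayer (§2.9)? no] → satisfied.
§2.4 — Restricted Resident: [the taxpayer controls the paying entity? yes] AND [the taxpayer is non-resident for the tax year? yes] → satisfied.
§2.11 — Licensed Enterprise: [Restricted Resident (§2.4)? yes] OR [the taxpayer is not registered for indirect tax? yes] OR [the taxpayer controls the paying entity? yes] → satisfied.
§2.7 — Registered Filer: the taxpayer does not carry on a trade? no; Registered Resident (§2.2)? yes; not a Licensed Enterprise (§2.11)? no — 1 of 3 hold (need ≥2) → not satisfied.
§2.14 — Supervised Enterprise: [Senior Taxpayer (§2.12)? yes] OR [Registered Filer (§2.7)? no] → satisfied.
§2.3 — Tier I Filer: [holding period: 59 months ≥ 106 months? no] AND [the disposal is not of a chargeable asset? no] AND [the income arises from sources within the territory? no] → not satisfied.
§2.6 — Scheduled Filer: [the arrangement has been notified to the authority? yes] AND [the income arises from sources outside the territory? yes] AND [the taxpayer is registered for indirect tax? no] → not satisfied.
§2.13 — Protected Entity: [the taxpayer is registered for indirect tax? no] OR [the taxpayer does not keep adequate books and records? yes] OR [the arrangement has been notified to the authority? yes] → satisfied.
§2.1 — Certified Entity: Tier I Filer (§2.3)? no; Scheduled Filer (§2.6)? no; Protected Entity (§2.13)? yes — 1 of 3 hold (need ≥2) → not satisfied.
§2.10 — Standard Taxpayer: [the taxpayer has made a valid election under the simplified scheme? yes] OR [Certified Entity (§2.1)? no] OR [the taxpayer is non-resident for the tax year? yes] → satisfied.
§2.8 — Class-R Person: [not a Supervised Enterprise (§2.14)? no] AND [Standard Taxpayer (§2.10)? yes] → not satisfied.

No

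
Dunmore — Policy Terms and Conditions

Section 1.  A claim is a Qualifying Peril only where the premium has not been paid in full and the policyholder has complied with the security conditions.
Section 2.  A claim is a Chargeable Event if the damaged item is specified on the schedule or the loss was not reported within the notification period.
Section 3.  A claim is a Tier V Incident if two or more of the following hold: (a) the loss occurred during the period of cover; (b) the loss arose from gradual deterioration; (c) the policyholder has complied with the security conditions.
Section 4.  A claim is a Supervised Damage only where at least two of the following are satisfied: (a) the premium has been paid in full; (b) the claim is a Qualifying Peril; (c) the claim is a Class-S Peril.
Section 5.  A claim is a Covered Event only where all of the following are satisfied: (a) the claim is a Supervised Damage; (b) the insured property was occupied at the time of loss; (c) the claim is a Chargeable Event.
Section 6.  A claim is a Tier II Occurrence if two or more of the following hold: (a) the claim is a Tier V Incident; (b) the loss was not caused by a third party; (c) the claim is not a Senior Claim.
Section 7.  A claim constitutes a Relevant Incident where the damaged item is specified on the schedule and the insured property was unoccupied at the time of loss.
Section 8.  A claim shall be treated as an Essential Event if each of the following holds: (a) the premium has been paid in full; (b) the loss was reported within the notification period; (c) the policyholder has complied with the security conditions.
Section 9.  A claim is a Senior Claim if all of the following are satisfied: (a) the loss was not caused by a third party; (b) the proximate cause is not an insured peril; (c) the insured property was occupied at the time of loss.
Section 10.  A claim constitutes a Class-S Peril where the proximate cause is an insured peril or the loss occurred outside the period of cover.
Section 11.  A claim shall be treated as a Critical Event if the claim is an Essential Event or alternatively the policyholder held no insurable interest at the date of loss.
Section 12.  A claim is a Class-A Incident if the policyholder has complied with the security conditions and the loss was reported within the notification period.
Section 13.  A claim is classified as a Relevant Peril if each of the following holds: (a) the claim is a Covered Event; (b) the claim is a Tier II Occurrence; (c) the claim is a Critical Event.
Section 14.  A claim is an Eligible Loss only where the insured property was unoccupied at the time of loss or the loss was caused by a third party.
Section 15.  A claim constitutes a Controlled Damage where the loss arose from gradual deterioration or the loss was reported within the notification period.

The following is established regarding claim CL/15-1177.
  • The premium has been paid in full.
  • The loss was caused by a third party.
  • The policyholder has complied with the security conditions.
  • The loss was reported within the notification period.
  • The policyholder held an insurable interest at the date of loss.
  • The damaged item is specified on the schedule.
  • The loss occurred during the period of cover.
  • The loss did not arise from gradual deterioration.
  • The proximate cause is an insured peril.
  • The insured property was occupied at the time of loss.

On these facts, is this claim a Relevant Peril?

Yes

section 1 — Qualifying Peril: [the premium has not been paid in full? no] AND [the policyholder has complied with the security conditions? yes] → not satisfied.
section 10 — Class-S Peril: [the proximate cause is an insured peril? yes] OR [the loss occurred outside the period of cover? no] → satisfied.
section 4 — Supervised Damage: the premium has been paid in full? yes; Qualifying Peril (section 1)? no; Class-S Peril (section 10)? yes — 2 of 3 hold (need ≥2) → satisfied.
section 2 — Chargeable Event: [the damaged item is specified on the schedule? yes] OR [the loss was not reported within the notification period? no] → satisfied.
section 5 — Covered Event: [Supervised Damage (section 4)? yes] AND [the insured property was occupied at the time of loss? yes] AND [Chargeable Event (section 2)? yes] → satisfied.
section 3 — Tier V Incident: the loss occurred during the period of cover? yes; the loss arose from gradual deterioration? no; the policyholder has complied with the security conditions? yes — 2 of 3 hold (need ≥2) → satisfied.
section 9 — Senior Claim: [the loss was not caused by a third party? no] AND [the proximate cause is not an insured peril? no] AND [the insured property was occupied at the time of loss? yes] → not satisfied.
section 6 — Tier II Occurrence: Tier V Incident (section 3)? yes; the loss was not caused by a third party? no; not a Senior Claim (section 9)? yes — 2 of 3 hold (need ≥2) → satisfied.
section 8 — Essential Event: [the premium has been paid in full? yes] AND [the loss was reported within the notification period? yes] AND [the policyholder has complied with the security conditions? yes] → satisfied.
section 11 — Critical Event: [Essential Event (section 8)? yes] OR [the policyholder held no insurable interest at the date of loss? no] → satisfied.
section 13 — Relevant Peril: [Covered Event (section 5)? yes] AND [Tier II Occurrence (section 6)? yes] AND [Critical Event (section 11)? yes] → satisfied.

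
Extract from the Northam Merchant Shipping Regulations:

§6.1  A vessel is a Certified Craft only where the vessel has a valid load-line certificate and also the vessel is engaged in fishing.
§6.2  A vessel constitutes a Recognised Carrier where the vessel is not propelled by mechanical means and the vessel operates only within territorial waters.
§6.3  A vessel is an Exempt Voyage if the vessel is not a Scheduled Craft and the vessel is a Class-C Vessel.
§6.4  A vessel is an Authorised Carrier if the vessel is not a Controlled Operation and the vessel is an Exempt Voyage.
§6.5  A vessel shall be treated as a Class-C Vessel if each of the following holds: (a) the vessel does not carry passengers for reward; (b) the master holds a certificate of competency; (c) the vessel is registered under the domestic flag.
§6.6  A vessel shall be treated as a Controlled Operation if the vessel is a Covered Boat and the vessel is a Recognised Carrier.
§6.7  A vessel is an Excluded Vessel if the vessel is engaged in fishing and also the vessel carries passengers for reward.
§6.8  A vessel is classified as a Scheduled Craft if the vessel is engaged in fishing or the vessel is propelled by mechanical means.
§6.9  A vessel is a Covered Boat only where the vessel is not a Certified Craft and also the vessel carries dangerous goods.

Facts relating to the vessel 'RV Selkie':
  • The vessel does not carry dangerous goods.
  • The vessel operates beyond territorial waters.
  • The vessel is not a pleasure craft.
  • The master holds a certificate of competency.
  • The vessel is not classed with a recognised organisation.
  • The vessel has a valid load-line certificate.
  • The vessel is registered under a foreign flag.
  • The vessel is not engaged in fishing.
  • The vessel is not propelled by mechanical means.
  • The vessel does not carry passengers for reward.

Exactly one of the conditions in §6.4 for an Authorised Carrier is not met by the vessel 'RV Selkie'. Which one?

§6.1 — Certified Craft: [the vessel has a valid load-line certificate? yes] AND [the vessel is engaged in fishing? no] → not satisfied.
§6.9 — Covered Boat: [not a Certified Craft (§6.1)? yes] AND [the vessel carries dangerous goods? no] → not satisfied.
§6.2 — Recognised Carrier: [the vessel is not propelled by mechanical means? yes] AND [the vessel operates only within territorial waters? no] → not satisfied.
§6.6 — Controlled Operation: [Covered Boat (§6.9)? no] AND [Recognised Carrier (§6.2)? no] → not satisfied.
§6.8 — Scheduled Craft: [the vessel is engaged in fishing? no] OR [the vessel is propelled by mechanical means? no] → not satisfied.
§6.5 — Class-C Vessel: [the vessel does not carry passengers for reward? yes] AND [the master holds a certificate of competency? yes] AND [the vessel is registered under the domestic flag? no] → not satisfied.
§6.3 — Exempt Voyage: [not a Scheduled Craft (§6.8)? yes] AND [Class-C Vessel (§6.5)? no] → not satisfied.
§6.4 — Authorised Carrier: [not a Controlled Operation (§6.6)? yes] AND [Exempt Voyage (§6.3)? no] → not satisfied.

Exempt Voyage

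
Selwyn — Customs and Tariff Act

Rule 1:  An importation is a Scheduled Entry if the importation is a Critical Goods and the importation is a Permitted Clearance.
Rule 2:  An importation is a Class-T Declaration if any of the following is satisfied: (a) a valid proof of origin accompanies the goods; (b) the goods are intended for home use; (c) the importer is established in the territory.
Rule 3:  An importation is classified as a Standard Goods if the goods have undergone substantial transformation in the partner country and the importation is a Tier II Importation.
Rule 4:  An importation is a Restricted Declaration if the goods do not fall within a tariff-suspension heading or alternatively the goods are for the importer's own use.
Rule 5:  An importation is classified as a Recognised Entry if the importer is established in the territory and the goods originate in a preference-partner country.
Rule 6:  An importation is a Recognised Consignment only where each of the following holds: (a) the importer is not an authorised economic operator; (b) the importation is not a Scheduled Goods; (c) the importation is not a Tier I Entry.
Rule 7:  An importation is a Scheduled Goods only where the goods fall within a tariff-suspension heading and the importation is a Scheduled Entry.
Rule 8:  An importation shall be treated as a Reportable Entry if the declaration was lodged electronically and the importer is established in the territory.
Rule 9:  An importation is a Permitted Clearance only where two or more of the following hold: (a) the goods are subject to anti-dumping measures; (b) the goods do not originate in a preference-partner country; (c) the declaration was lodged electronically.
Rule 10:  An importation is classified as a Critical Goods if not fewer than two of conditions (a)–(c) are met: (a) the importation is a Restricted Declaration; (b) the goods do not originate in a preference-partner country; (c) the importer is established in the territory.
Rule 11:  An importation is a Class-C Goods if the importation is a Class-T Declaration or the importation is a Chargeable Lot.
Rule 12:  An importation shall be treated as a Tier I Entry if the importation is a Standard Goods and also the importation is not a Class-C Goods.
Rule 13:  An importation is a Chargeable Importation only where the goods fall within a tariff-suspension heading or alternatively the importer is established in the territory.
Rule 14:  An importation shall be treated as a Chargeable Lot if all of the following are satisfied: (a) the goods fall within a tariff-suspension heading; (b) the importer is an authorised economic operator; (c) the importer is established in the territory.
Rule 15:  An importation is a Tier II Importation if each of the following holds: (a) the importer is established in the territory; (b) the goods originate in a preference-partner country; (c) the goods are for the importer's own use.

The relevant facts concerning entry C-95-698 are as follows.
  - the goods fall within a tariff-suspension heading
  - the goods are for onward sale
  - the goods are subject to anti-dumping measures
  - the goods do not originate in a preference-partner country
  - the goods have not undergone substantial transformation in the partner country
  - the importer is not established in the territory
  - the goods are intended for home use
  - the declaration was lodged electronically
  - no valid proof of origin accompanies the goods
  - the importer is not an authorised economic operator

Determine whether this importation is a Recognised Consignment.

rule 4 — Restricted Declaration: [the goods do not fall within a tariff-suspension heading? no] OR [the goods are for the importer's own use? no] → not satisfied.
rule 10 — Critical Goods: Restricted Declaration (rule 4)? no; the goods do not originate in a preference-partner country? yes; the importer is established in the territory? no — 1 of 3 hold (need ≥2) → not satisfied.
rule 9 — Permitted Clearance: the goods are subject to anti-dumping measures? yes; the goods do not originate in a preference-partner country? yes; the declaration was lodged electronically? yes — 3 of 3 hold (need ≥2) → satisfied.
rule 1 — Scheduled Entry: [Critical Goods (rule 10)? no] AND [Permitted Clearance (rule 9)? yes] → not satisfied.
rule 7 — Scheduled Goods: [the goods fall within a tariff-suspension heading? yes] AND [Scheduled Entry (rule 1)? no] → not satisfied.
rule 15 — Tier II Importation: [the importer is established in the territory? no] AND [the goods originate in a preference-partner country? no] AND [the goods are for the importer's own use? no] → not satisfied.
rule 3 — Standard Goods: [the goods have undergone substantial transformation in the partner country? no] AND [Tier II Importation (rule 15)? no] → not satisfied.
rule 2 — Class-T Declaration: [a valid proof of origin accompanies the goods? no] OR [the goods are intended for home use? yes] OR [the importer is established in the territory? no] → satisfied.
rule 14 — Chargeable Lot: [the goods fall within a tariff-suspension heading? yes] AND [the importer is an authorised economic operator? no] AND [the importer is established in the territory? no] → not satisfied.
rule 11 — Class-C Goods: [Class-T Declaration (rule 2)? yes] OR [Chargeable Lot (rule 14)? no] → satisfied.
rule 12 — Tier I Entry: [Standard Goods (rule 3)? no] AND [not a Class-C Goods (rule 11)? no] → not satisfied.
rule 6 — Recognised Consignment: [the importer is not an authorised economic operator? yes] AND [not a Scheduled Goods (rule 7)? yes] AND [not a Tier I Entry (rule 12)? yes] → satisfied.

Yes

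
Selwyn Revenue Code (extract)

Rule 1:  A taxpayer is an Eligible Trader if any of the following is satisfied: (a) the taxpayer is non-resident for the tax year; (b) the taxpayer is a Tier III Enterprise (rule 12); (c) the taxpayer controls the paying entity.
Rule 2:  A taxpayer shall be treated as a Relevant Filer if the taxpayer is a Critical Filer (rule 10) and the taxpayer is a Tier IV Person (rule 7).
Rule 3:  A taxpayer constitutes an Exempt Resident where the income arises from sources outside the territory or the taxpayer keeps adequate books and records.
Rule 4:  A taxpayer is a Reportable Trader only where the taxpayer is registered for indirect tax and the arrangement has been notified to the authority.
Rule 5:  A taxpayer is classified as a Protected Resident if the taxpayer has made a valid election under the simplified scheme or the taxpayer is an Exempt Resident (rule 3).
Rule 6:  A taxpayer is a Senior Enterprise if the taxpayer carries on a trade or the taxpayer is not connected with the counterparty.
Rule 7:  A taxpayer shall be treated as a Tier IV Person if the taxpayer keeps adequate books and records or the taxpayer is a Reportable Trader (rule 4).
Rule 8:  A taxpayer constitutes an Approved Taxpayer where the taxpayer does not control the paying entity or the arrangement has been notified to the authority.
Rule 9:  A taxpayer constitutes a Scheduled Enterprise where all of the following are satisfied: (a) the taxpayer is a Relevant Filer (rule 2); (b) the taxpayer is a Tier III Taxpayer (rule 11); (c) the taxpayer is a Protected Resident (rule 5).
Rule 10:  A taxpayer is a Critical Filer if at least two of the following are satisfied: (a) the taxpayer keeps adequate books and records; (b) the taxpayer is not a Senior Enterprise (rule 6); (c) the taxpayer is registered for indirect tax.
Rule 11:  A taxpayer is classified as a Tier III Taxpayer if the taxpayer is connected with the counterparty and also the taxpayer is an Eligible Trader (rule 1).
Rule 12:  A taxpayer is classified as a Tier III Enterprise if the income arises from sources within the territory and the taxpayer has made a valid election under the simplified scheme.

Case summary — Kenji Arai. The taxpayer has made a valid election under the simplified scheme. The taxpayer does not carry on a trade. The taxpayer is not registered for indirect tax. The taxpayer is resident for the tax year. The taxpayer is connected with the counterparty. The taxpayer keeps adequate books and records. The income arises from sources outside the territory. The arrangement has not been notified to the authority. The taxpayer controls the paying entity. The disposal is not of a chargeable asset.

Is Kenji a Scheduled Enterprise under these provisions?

rule 6 — Senior Enterprise: [the taxpayer carries on a trade? no] OR [the taxpayer is not connected with the counterparty? no] → not satisfied.
rule 10 — Critical Filer: the taxpayer keeps adequate books and records? yes; not a Senior Enterprise (rule 6)? yes; the taxpayer is registered for indirect tax? no — 2 of 3 hold (need ≥2) → satisfied.
rule 4 — Reportable Trader: [the taxpayer is registered for indirect tax? no] AND [the arrangement has been notified to the authority? no] → not satisfied.
rule 7 — Tier IV Person: [the taxpayer keeps adequate books and records? yes] OR [Reportable Trader (rule 4)? no] → satisfied.
rule 2 — Relevant Filer: [Critical Filer (rule 10)? yes] AND [Tier IV Person (rule 7)? yes] → satisfied.
rule 12 — Tier III Enterprise: [the income arises from sources within the territory? no] AND [the taxpayer has made a valid election under the simplified scheme? yes] → not satisfied.
rule 1 — Eligible Trader: [the taxpayer is non-resident for the tax year? no] OR [Tier III Enterprise (rule 12)? no] OR [the taxpayer controls the paying entity? yes] → satisfied.
rule 11 — Tier III Taxpayer: [the taxpayer is connected with the counterparty? yes] AND [Eligible Trader (rule 1)? yes] → satisfied.
rule 3 — Exempt Resident: [the income arises from sources outside the territory? yes] OR [the taxpayer keeps adequate books and records? yes] → satisfied.
rule 5 — Protected Resident: [the taxpayer has made a valid election under the simplified scheme? yes] OR [Exempt Resident (rule 3)? yes] → satisfied.
rule 9 — Scheduled Enterprise: [Relevant Filer (rule 2)? yes] AND [Tier III Taxpayer (rule 11)? yes] AND [Protected Resident (rule 5)? yes] → satisfied.

Yes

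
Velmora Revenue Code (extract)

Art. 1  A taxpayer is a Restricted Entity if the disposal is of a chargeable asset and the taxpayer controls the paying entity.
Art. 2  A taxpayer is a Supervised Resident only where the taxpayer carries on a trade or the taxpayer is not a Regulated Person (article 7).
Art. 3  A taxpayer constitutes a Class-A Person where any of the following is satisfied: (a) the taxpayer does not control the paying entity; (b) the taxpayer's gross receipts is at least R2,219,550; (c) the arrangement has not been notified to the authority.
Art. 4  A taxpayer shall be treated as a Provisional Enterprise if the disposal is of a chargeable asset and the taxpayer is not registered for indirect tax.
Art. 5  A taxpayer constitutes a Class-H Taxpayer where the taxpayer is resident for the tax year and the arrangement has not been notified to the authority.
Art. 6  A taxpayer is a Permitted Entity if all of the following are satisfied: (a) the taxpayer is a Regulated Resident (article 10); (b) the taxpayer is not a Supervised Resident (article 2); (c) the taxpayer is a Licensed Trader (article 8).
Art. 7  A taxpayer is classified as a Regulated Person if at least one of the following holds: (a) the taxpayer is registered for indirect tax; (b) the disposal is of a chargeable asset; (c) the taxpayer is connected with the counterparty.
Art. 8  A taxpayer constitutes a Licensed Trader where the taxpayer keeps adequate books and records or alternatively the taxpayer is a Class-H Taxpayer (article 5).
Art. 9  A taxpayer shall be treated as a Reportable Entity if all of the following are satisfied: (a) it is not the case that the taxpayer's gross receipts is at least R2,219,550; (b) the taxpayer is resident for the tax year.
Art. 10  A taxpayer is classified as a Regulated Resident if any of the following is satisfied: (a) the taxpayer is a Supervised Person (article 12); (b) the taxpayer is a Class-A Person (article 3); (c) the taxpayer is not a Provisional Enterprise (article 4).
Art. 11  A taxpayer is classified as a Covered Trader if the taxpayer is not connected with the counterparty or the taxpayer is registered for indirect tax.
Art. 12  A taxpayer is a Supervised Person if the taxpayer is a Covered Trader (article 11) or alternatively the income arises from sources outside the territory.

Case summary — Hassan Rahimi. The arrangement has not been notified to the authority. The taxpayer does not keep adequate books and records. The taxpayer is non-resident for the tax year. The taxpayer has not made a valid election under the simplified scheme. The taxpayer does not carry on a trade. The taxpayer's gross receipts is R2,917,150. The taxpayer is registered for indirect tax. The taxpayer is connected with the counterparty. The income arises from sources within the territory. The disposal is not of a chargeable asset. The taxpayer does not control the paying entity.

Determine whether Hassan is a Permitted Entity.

article 11 — Covered Trader: [the taxpayer is not connected with the counterparty? no] OR [the taxpayer is registered for indirect tax? yes] → satisfied.
article 12 — Supervised Person: [Covered Trader (article 11)? yes] OR [the income arises from sources outside the territory? no] → satisfied.
article 3 — Class-A Person: [the taxpayer does not control the paying entity? yes] OR [taxpayer's gross receipts: R2,917,150 ≥ R2,219,550? yes] OR [the arrangement has not been notified to the authority? yes] → satisfied.
article 4 — Provisional Enterprise: [the disposal is of a chargeable asset? no] AND [the taxpayer is not registered for indirect tax? no] → not satisfied.
article 10 — Regulated Resident: [Supervised Person (article 12)? yes] OR [Class-A Person (article 3)? yes] OR [not a Provisional Enterprise (article 4)? yes] → satisfied.
article 7 — Regulated Person: [the taxpayer is registered for indirect tax? yes] OR [the disposal is of a chargeable asset? no] OR [the taxpayer is connected with the counterparty? yes] → satisfied.
article 2 — Supervised Resident: [the taxpayer carries on a trade? no] OR [not a Regulated Person (article 7)? no] → not satisfied.
article 5 — Class-H Taxpayer: [the taxpayer is resident for the tax year? no] AND [the arrangement has not been notified to the authority? yes] → not satisfied.
article 8 — Licensed Trader: [the taxpayer keeps adequate books and records? no] OR [Class-H Taxpayer (article 5)? no] → not satisfied.
article 6 — Permitted Entity: [Regulated Resident (article 10)? yes] AND [not a Supervised Resident (article 2)? yes] AND [Licensed Trader (article 8)? no] → not satisfied.

No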